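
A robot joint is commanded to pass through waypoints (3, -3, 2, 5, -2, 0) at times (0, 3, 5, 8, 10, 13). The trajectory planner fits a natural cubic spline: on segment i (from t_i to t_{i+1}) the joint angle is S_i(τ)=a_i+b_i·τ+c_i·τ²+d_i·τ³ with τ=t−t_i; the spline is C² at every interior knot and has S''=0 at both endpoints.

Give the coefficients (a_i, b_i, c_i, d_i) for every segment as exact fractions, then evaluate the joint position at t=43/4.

  seg 0: a=3 b=-857/252 c=0 d=353/2268
  seg 1: a=-3 b=101/126 c=353/252 d=-139/504
  seg 2: a=2 b=65/21 c=-16/63 d=-4/27
  seg 3: a=5 b=-17/7 c=-100/63 d=265/504
  seg 4: a=-2 b=-311/126 c=395/252 d=-395/2268
S(43/4) = -779/256

Δ: Δ0=-2, Δ1=5/2, Δ2=1, Δ3=-7/2, Δ4=2/3
row 1: diag=10, rhs=27; c'=1/5, d'=27/10
row 2: denom=10−2·1/5=48/5; d'=(-9−2·27/10)/(48/5)=-3/2
row 3: denom=10−3·5/16=145/16; d'=(-27−3·-3/2)/(145/16)=-72/29
row 4: denom=10−2·32/145=1386/145; d'=(25−2·-72/29)/(1386/145)=395/126
back: M4=395/126
back: M3=-72/29−32/145·395/126=-200/63
back: M2=-3/2−5/16·-200/63=-32/63
back: M1=27/10−1/5·-32/63=353/126
M: M0=0, M1=353/126, M2=-32/63, M3=-200/63, M4=395/126, M5=0
seg 0: a=3, c=M0/2=0, d=(M1−M0)/(6·3)=353/2268, b=Δ0−h0·(2M0+M1)/6=-857/252
seg 1: a=-3, c=M1/2=353/252, d=(M2−M1)/(6·2)=-139/504, b=Δ1−h1·(2M1+M2)/6=101/126
seg 2: a=2, c=M2/2=-16/63, d=(M3−M2)/(6·3)=-4/27, b=Δ2−h2·(2M2+M3)/6=65/21
seg 3: a=5, c=M3/2=-100/63, d=(M4−M3)/(6·2)=265/504, b=Δ3−h3·(2M3+M4)/6=-17/7
seg 4: a=-2, c=M4/2=395/252, d=(M5−M4)/(6·3)=-395/2268, b=Δ4−h4·(2M4+M5)/6=-311/126
t_q=43/4 → seg 4, τ=3/4; S=-2+-311/126·τ+395/252·τ²+-395/2268·τ³=-779/256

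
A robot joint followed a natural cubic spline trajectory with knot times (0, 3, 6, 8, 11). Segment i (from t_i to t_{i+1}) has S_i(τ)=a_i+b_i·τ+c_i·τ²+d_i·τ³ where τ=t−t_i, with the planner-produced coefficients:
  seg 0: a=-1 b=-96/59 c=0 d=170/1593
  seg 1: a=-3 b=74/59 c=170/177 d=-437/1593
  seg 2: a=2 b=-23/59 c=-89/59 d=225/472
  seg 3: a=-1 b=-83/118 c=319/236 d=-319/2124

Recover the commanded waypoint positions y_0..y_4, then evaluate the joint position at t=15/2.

y_0=-1 y_1=-3 y_2=2 y_3=-1 y_4=5
S(15/2) = -1397/3776

y_0 = S_0(0) = a_0 = -1
y_1 = S_1(0) = a_1 = -3
y_2 = S_2(0) = a_2 = 2
y_3 = S_3(0) = a_3 = -1
y_4 = S_3(3) = 5
t_q=15/2 is in segment 2 (τ=3/2); S_2(τ)=-1397/3776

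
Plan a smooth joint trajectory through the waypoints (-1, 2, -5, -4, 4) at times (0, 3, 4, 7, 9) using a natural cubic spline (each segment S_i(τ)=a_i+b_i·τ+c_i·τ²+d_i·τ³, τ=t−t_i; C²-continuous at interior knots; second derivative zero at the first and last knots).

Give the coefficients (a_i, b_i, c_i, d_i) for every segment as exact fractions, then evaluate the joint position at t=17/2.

Δ: Δ0=1, Δ1=-7, Δ2=1/3, Δ3=4
row 1: diag=8, rhs=-48; c'=1/8, d'=-6
row 2: denom=8−1·1/8=63/8; d'=(44−1·-6)/(63/8)=400/63
row 3: denom=10−3·8/21=62/7; d'=(22−3·400/63)/(62/7)=1/3
back: M3=1/3
back: M2=400/63−8/21·1/3=56/9
back: M1=-6−1/8·56/9=-61/9
M: M0=0, M1=-61/9, M2=56/9, M3=1/3, M4=0
seg 0: a=-1, c=M0/2=0, d=(M1−M0)/(6·3)=-61/162, b=Δ0−h0·(2M0+M1)/6=79/18
seg 1: a=2, c=M1/2=-61/18, d=(M2−M1)/(6·1)=13/6, b=Δ1−h1·(2M1+M2)/6=-52/9
seg 2: a=-5, c=M2/2=28/9, d=(M3−M2)/(6·3)=-53/162, b=Δ2−h2·(2M2+M3)/6=-109/18
seg 3: a=-4, c=M3/2=1/6, d=(M4−M3)/(6·2)=-1/36, b=Δ3−h3·(2M3+M4)/6=34/9
t_q=17/2 → seg 3, τ=3/2; S=-4+34/9·τ+1/6·τ²+-1/36·τ³=187/96

  seg 0: a=-1 b=79/18 c=0 d=-61/162
  seg 1: a=2 b=-52/9 c=-61/18 d=13/6
  seg 2: a=-5 b=-109/18 c=28/9 d=-53/162
  seg 3: a=-4 b=34/9 c=1/6 d=-1/36
S(17/2) = 187/96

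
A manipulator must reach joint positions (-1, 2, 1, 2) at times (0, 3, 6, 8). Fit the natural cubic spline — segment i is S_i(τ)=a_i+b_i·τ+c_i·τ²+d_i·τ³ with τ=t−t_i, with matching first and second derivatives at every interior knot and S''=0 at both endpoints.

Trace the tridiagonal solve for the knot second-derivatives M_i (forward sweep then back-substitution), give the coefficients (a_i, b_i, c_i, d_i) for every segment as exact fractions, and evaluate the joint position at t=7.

  seg 0: a=-1 b=317/222 c=0 d=-95/1998
  seg 1: a=2 b=16/111 c=-95/222 d=179/1998
  seg 2: a=1 b=-1/222 c=14/37 d=-7/111
S(7) = 97/74

Δ: Δ0=1, Δ1=-1/3, Δ2=1/2
row 1: diag=12, rhs=-8; c'=1/4, d'=-2/3
row 2: denom=10−3·1/4=37/4; d'=(5−3·-2/3)/(37/4)=28/37
back: M2=28/37
back: M1=-2/3−1/4·28/37=-95/111
M: M0=0, M1=-95/111, M2=28/37, M3=0
seg 0: a=-1, c=M0/2=0, d=(M1−M0)/(6·3)=-95/1998, b=Δ0−h0·(2M0+M1)/6=317/222
seg 1: a=2, c=M1/2=-95/222, d=(M2−M1)/(6·3)=179/1998, b=Δ1−h1·(2M1+M2)/6=16/111
seg 2: a=1, c=M2/2=14/37, d=(M3−M2)/(6·2)=-7/111, b=Δ2−h2·(2M2+M3)/6=-1/222
t_q=7 → seg 2, τ=1; S=1+-1/222·τ+14/37·τ²+-7/111·τ³=97/74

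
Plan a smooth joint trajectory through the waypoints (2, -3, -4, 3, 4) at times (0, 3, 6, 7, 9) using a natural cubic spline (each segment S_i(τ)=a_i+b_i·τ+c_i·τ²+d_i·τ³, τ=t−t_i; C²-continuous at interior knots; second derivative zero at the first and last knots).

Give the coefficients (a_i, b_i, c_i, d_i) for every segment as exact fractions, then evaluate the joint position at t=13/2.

  seg 0: a=2 b=-389/340 c=0 d=-533/9180
  seg 1: a=-3 b=-461/170 c=-533/1020 d=805/1836
  seg 2: a=-4 b=2037/340 c=291/85 d=-821/340
  seg 3: a=3 b=951/170 c=-1299/340 d=433/680
S(13/2) = -245/544

Δ: Δ0=-5/3, Δ1=-1/3, Δ2=7, Δ3=1/2
row 1: diag=12, rhs=8; c'=1/4, d'=2/3
row 2: denom=8−3·1/4=29/4; d'=(44−3·2/3)/(29/4)=168/29
row 3: denom=6−1·4/29=170/29; d'=(-39−1·168/29)/(170/29)=-1299/170
back: M3=-1299/170
back: M2=168/29−4/29·-1299/170=582/85
back: M1=2/3−1/4·582/85=-533/510
M: M0=0, M1=-533/510, M2=582/85, M3=-1299/170, M4=0
seg 0: a=2, c=M0/2=0, d=(M1−M0)/(6·3)=-533/9180, b=Δ0−h0·(2M0+M1)/6=-389/340
seg 1: a=-3, c=M1/2=-533/1020, d=(M2−M1)/(6·3)=805/1836, b=Δ1−h1·(2M1+M2)/6=-461/170
seg 2: a=-4, c=M2/2=291/85, d=(M3−M2)/(6·1)=-821/340, b=Δ2−h2·(2M2+M3)/6=2037/340
seg 3: a=3, c=M3/2=-1299/340, d=(M4−M3)/(6·2)=433/680, b=Δ3−h3·(2M3+M4)/6=951/170
t_q=13/2 → seg 2, τ=1/2; S=-4+2037/340·τ+291/85·τ²+-821/340·τ³=-245/544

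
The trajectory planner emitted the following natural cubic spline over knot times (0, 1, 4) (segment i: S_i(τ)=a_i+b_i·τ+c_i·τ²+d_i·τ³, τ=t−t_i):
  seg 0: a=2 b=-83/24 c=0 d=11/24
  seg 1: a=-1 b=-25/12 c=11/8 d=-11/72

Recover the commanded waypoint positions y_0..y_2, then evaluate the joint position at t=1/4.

y_0 = S_0(0) = a_0 = 2
y_1 = S_1(0) = a_1 = -1
y_2 = S_1(3) = 1
t_q=1/4 is in segment 0 (τ=1/4); S_0(τ)=585/512

y_0=2 y_1=-1 y_2=1
S(1/4) = 585/512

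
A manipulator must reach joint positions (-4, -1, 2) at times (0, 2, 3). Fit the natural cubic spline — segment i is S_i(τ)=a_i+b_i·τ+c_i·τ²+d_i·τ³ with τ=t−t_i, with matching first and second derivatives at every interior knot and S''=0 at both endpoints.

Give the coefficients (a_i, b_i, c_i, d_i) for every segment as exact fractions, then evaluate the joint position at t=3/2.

  seg 0: a=-4 b=1 c=0 d=1/8
  seg 1: a=-1 b=5/2 c=3/4 d=-1/4
S(3/2) = -133/64

Δ: Δ0=3/2, Δ1=3
row 1: diag=6, rhs=9; c'=1/6, d'=3/2
back: M1=3/2
M: M0=0, M1=3/2, M2=0
seg 0: a=-4, c=M0/2=0, d=(M1−M0)/(6·2)=1/8, b=Δ0−h0·(2M0+M1)/6=1
seg 1: a=-1, c=M1/2=3/4, d=(M2−M1)/(6·1)=-1/4, b=Δ1−h1·(2M1+M2)/6=5/2
t_q=3/2 → seg 0, τ=3/2; S=-4+1·τ+0·τ²+1/8·τ³=-133/64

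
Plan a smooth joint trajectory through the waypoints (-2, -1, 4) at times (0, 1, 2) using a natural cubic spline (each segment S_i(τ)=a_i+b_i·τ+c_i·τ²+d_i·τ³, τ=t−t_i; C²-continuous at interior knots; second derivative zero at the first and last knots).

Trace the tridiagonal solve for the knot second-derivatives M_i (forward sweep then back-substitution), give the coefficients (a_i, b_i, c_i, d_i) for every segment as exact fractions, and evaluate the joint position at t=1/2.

  seg 0: a=-2 b=0 c=0 d=1
  seg 1: a=-1 b=3 c=3 d=-1
S(1/2) = -15/8

Δ: Δ0=1, Δ1=5
row 1: diag=4, rhs=24; c'=1/4, d'=6
back: M1=6
M: M0=0, M1=6, M2=0
seg 0: a=-2, c=M0/2=0, d=(M1−M0)/(6·1)=1, b=Δ0−h0·(2M0+M1)/6=0
seg 1: a=-1, c=M1/2=3, d=(M2−M1)/(6·1)=-1, b=Δ1−h1·(2M1+M2)/6=3
t_q=1/2 → seg 0, τ=1/2; S=-2+0·τ+0·τ²+1·τ³=-15/8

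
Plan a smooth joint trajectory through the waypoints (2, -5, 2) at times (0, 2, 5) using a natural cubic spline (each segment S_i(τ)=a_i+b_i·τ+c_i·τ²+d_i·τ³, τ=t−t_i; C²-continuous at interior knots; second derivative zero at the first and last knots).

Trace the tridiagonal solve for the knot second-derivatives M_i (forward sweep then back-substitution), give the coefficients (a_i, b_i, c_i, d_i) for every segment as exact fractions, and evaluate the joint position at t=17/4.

Δ: Δ0=-7/2, Δ1=7/3
row 1: diag=10, rhs=35; c'=3/10, d'=7/2
back: M1=7/2
M: M0=0, M1=7/2, M2=0
seg 0: a=2, c=M0/2=0, d=(M1−M0)/(6·2)=7/24, b=Δ0−h0·(2M0+M1)/6=-14/3
seg 1: a=-5, c=M1/2=7/4, d=(M2−M1)/(6·3)=-7/36, b=Δ1−h1·(2M1+M2)/6=-7/6
t_q=17/4 → seg 1, τ=9/4; S=-5+-7/6·τ+7/4·τ²+-7/36·τ³=-251/256

  seg 0: a=2 b=-14/3 c=0 d=7/24
  seg 1: a=-5 b=-7/6 c=7/4 d=-7/36
S(17/4) = -251/256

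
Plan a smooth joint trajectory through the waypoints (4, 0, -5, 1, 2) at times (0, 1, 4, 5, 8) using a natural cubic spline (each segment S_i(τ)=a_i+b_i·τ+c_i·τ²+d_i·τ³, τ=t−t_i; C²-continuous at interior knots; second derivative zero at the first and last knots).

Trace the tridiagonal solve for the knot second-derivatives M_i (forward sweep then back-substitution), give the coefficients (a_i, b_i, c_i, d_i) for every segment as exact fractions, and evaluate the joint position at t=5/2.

  seg 0: a=4 b=-31/8 c=0 d=-1/8
  seg 1: a=0 b=-17/4 c=-3/8 d=89/216
  seg 2: a=-5 b=37/8 c=10/3 d=-47/24
  seg 3: a=1 b=65/12 c=-61/24 d=61/216
S(5/2) = -373/64

Δ: Δ0=-4, Δ1=-5/3, Δ2=6, Δ3=1/3
row 1: diag=8, rhs=14; c'=3/8, d'=7/4
row 2: denom=8−3·3/8=55/8; d'=(46−3·7/4)/(55/8)=326/55
row 3: denom=8−1·8/55=432/55; d'=(-34−1·326/55)/(432/55)=-61/12
back: M3=-61/12
back: M2=326/55−8/55·-61/12=20/3
back: M1=7/4−3/8·20/3=-3/4
M: M0=0, M1=-3/4, M2=20/3, M3=-61/12, M4=0
seg 0: a=4, c=M0/2=0, d=(M1−M0)/(6·1)=-1/8, b=Δ0−h0·(2M0+M1)/6=-31/8
seg 1: a=0, c=M1/2=-3/8, d=(M2−M1)/(6·3)=89/216, b=Δ1−h1·(2M1+M2)/6=-17/4
seg 2: a=-5, c=M2/2=10/3, d=(M3−M2)/(6·1)=-47/24, b=Δ2−h2·(2M2+M3)/6=37/8
seg 3: a=1, c=M3/2=-61/24, d=(M4−M3)/(6·3)=61/216, b=Δ3−h3·(2M3+M4)/6=65/12
t_q=5/2 → seg 1, τ=3/2; S=0+-17/4·τ+-3/8·τ²+89/216·τ³=-373/64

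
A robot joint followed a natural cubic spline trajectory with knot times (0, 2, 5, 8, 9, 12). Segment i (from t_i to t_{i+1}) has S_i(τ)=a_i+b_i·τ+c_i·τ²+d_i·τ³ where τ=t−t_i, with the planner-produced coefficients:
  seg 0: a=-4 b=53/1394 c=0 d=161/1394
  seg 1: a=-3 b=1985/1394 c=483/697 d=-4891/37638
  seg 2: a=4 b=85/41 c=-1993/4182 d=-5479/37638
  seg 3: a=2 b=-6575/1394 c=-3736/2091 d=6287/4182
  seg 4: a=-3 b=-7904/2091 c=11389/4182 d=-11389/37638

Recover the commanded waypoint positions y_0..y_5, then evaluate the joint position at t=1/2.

y_0=-4 y_1=-3 y_2=4 y_3=2 y_4=-3 y_5=2
S(1/2) = -44235/11152

y_0 = S_0(0) = a_0 = -4
y_1 = S_1(0) = a_1 = -3
y_2 = S_2(0) = a_2 = 4
y_3 = S_3(0) = a_3 = 2
y_4 = S_4(0) = a_4 = -3
y_5 = S_4(3) = 2
t_q=1/2 is in segment 0 (τ=1/2); S_0(τ)=-44235/11152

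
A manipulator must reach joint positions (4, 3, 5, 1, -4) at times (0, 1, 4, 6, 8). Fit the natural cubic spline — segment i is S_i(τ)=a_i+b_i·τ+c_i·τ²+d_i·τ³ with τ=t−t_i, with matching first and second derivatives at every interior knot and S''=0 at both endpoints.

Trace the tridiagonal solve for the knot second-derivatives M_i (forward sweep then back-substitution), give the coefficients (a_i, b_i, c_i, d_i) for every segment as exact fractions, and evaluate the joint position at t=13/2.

Δ: Δ0=-1, Δ1=2/3, Δ2=-2, Δ3=-5/2
row 1: diag=8, rhs=10; c'=3/8, d'=5/4
row 2: denom=10−3·3/8=71/8; d'=(-16−3·5/4)/(71/8)=-158/71
row 3: denom=8−2·16/71=536/71; d'=(-3−2·-158/71)/(536/71)=103/536
back: M3=103/536
back: M2=-158/71−16/71·103/536=-152/67
back: M1=5/4−3/8·-152/67=563/268
M: M0=0, M1=563/268, M2=-152/67, M3=103/536, M4=0
seg 0: a=4, c=M0/2=0, d=(M1−M0)/(6·1)=563/1608, b=Δ0−h0·(2M0+M1)/6=-2171/1608
seg 1: a=3, c=M1/2=563/536, d=(M2−M1)/(6·3)=-1171/4824, b=Δ1−h1·(2M1+M2)/6=-241/804
seg 2: a=5, c=M2/2=-76/67, d=(M3−M2)/(6·2)=1319/6432, b=Δ2−h2·(2M2+M3)/6=-887/1608
seg 3: a=1, c=M3/2=103/1072, d=(M4−M3)/(6·2)=-103/6432, b=Δ3−h3·(2M3+M4)/6=-2113/804
t_q=13/2 → seg 3, τ=1/2; S=1+-2113/804·τ+103/1072·τ²+-103/6432·τ³=-5009/17152

  seg 0: a=4 b=-2171/1608 c=0 d=563/1608
  seg 1: a=3 b=-241/804 c=563/536 d=-1171/4824
  seg 2: a=5 b=-887/1608 c=-76/67 d=1319/6432
  seg 3: a=1 b=-2113/804 c=103/1072 d=-103/6432
S(13/2) = -5009/17152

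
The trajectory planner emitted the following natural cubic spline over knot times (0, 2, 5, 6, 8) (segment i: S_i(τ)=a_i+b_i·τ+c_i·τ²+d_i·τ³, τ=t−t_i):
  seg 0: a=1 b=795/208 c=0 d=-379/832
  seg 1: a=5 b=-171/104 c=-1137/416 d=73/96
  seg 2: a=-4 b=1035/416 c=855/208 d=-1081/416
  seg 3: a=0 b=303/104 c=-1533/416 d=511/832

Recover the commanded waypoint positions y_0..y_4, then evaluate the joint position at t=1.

y_0 = S_0(0) = a_0 = 1
y_1 = S_1(0) = a_1 = 5
y_2 = S_2(0) = a_2 = -4
y_3 = S_3(0) = a_3 = 0
y_4 = S_3(2) = -4
t_q=1 is in segment 0 (τ=1); S_0(τ)=3633/832

y_0=1 y_1=5 y_2=-4 y_3=0 y_4=-4
S(1) = 3633/832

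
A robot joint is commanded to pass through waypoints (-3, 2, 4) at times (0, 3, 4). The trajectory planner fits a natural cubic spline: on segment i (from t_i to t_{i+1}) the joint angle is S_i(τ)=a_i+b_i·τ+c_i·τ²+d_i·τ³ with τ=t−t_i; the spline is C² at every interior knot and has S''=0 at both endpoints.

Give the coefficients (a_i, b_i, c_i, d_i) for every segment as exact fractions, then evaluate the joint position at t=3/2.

  seg 0: a=-3 b=37/24 c=0 d=1/72
  seg 1: a=2 b=23/12 c=1/8 d=-1/24
S(3/2) = -41/64

Δ: Δ0=5/3, Δ1=2
row 1: diag=8, rhs=2; c'=1/8, d'=1/4
back: M1=1/4
M: M0=0, M1=1/4, M2=0
seg 0: a=-3, c=M0/2=0, d=(M1−M0)/(6·3)=1/72, b=Δ0−h0·(2M0+M1)/6=37/24
seg 1: a=2, c=M1/2=1/8, d=(M2−M1)/(6·1)=-1/24, b=Δ1−h1·(2M1+M2)/6=23/12
t_q=3/2 → seg 0, τ=3/2; S=-3+37/24·τ+0·τ²+1/72·τ³=-41/64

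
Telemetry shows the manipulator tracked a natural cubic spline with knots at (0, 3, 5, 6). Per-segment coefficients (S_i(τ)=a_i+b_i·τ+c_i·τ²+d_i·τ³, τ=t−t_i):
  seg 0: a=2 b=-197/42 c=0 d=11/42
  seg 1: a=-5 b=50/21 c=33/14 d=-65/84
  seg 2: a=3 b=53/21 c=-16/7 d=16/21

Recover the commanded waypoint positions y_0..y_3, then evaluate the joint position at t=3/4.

y_0 = S_0(0) = a_0 = 2
y_1 = S_1(0) = a_1 = -5
y_2 = S_2(0) = a_2 = 3
y_3 = S_2(1) = 4
t_q=3/4 is in segment 0 (τ=3/4); S_0(τ)=-1261/896

y_0=2 y_1=-5 y_2=3 y_3=4
S(3/4) = -1261/896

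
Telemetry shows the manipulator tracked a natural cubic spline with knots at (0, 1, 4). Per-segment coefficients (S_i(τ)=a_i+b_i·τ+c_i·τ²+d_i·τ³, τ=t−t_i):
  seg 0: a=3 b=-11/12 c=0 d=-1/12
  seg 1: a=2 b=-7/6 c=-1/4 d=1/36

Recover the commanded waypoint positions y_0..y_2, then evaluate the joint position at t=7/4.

y_0 = S_0(0) = a_0 = 3
y_1 = S_1(0) = a_1 = 2
y_2 = S_1(3) = -3
t_q=7/4 is in segment 1 (τ=3/4); S_1(τ)=255/256

y_0=3 y_1=2 y_2=-3
S(7/4) = 255/256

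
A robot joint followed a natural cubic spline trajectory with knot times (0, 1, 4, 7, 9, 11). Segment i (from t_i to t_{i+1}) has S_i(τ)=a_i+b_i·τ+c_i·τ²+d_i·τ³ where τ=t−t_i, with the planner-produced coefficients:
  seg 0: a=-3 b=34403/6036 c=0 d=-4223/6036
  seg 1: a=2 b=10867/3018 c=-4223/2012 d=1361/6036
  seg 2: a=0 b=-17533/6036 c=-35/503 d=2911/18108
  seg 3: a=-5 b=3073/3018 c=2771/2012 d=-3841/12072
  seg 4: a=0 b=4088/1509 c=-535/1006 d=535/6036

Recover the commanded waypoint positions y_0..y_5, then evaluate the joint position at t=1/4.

y_0 = S_0(0) = a_0 = -3
y_1 = S_1(0) = a_1 = 2
y_2 = S_2(0) = a_2 = 0
y_3 = S_3(0) = a_3 = -5
y_4 = S_4(0) = a_4 = 0
y_5 = S_4(2) = 4
t_q=1/4 is in segment 0 (τ=1/4); S_0(τ)=-204229/128768

y_0=-3 y_1=2 y_2=0 y_3=-5 y_4=0 y_5=4
S(1/4) = -204229/128768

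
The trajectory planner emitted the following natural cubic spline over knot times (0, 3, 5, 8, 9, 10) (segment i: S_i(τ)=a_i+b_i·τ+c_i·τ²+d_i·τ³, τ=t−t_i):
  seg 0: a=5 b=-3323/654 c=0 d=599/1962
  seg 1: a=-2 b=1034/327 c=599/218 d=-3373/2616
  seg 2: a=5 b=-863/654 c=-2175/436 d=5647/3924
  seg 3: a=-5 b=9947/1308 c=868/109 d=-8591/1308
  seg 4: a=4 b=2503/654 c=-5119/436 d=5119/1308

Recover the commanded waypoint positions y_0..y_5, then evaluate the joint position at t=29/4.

y_0 = S_0(0) = a_0 = 5
y_1 = S_1(0) = a_1 = -2
y_2 = S_2(0) = a_2 = 5
y_3 = S_3(0) = a_3 = -5
y_4 = S_4(0) = a_4 = 4
y_5 = S_4(1) = 0
t_q=29/4 is in segment 2 (τ=9/4); S_2(τ)=-190621/27904

y_0=5 y_1=-2 y_2=5 y_3=-5 y_4=4 y_5=0
S(29/4) = -190621/27904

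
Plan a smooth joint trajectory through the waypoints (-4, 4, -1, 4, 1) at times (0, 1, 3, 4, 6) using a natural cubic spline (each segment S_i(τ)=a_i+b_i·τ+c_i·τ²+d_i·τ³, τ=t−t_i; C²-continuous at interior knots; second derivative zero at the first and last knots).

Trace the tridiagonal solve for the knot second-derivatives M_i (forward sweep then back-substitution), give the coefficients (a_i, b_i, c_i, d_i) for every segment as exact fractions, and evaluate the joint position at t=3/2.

  seg 0: a=-4 b=3917/372 c=0 d=-941/372
  seg 1: a=4 b=547/186 c=-941/124 d=1811/744
  seg 2: a=-1 b=167/93 c=435/62 d=-709/186
  seg 3: a=4 b=817/186 c=-137/31 d=137/186
S(3/2) = 7693/1984

Δ: Δ0=8, Δ1=-5/2, Δ2=5, Δ3=-3/2
row 1: diag=6, rhs=-63; c'=1/3, d'=-21/2
row 2: denom=6−2·1/3=16/3; d'=(45−2·-21/2)/(16/3)=99/8
row 3: denom=6−1·3/16=93/16; d'=(-39−1·99/8)/(93/16)=-274/31
back: M3=-274/31
back: M2=99/8−3/16·-274/31=435/31
back: M1=-21/2−1/3·435/31=-941/62
M: M0=0, M1=-941/62, M2=435/31, M3=-274/31, M4=0
seg 0: a=-4, c=M0/2=0, d=(M1−M0)/(6·1)=-941/372, b=Δ0−h0·(2M0+M1)/6=3917/372
seg 1: a=4, c=M1/2=-941/124, d=(M2−M1)/(6·2)=1811/744, b=Δ1−h1·(2M1+M2)/6=547/186
seg 2: a=-1, c=M2/2=435/62, d=(M3−M2)/(6·1)=-709/186, b=Δ2−h2·(2M2+M3)/6=167/93
seg 3: a=4, c=M3/2=-137/31, d=(M4−M3)/(6·2)=137/186, b=Δ3−h3·(2M3+M4)/6=817/186
t_q=3/2 → seg 1, τ=1/2; S=4+547/186·τ+-941/124·τ²+1811/744·τ³=7693/1984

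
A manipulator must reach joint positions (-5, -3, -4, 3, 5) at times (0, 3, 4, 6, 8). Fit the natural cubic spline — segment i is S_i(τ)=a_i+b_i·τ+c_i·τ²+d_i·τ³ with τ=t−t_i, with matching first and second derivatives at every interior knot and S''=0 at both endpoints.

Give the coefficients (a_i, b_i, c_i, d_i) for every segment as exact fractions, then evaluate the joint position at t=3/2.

  seg 0: a=-5 b=1717/1032 c=0 d=-343/3096
  seg 1: a=-3 b=-685/516 c=-343/344 d=1367/1032
  seg 2: a=-4 b=673/1032 c=128/43 d=-3205/4128
  seg 3: a=3 b=1673/516 c=-1157/688 d=1157/4128
S(3/2) = -7921/2752

Δ: Δ0=2/3, Δ1=-1, Δ2=7/2, Δ3=1
row 1: diag=8, rhs=-10; c'=1/8, d'=-5/4
row 2: denom=6−1·1/8=47/8; d'=(27−1·-5/4)/(47/8)=226/47
row 3: denom=8−2·16/47=344/47; d'=(-15−2·226/47)/(344/47)=-1157/344
back: M3=-1157/344
back: M2=226/47−16/47·-1157/344=256/43
back: M1=-5/4−1/8·256/43=-343/172
M: M0=0, M1=-343/172, M2=256/43, M3=-1157/344, M4=0
seg 0: a=-5, c=M0/2=0, d=(M1−M0)/(6·3)=-343/3096, b=Δ0−h0·(2M0+M1)/6=1717/1032
seg 1: a=-3, c=M1/2=-343/344, d=(M2−M1)/(6·1)=1367/1032, b=Δ1−h1·(2M1+M2)/6=-685/516
seg 2: a=-4, c=M2/2=128/43, d=(M3−M2)/(6·2)=-3205/4128, b=Δ2−h2·(2M2+M3)/6=673/1032
seg 3: a=3, c=M3/2=-1157/688, d=(M4−M3)/(6·2)=1157/4128, b=Δ3−h3·(2M3+M4)/6=1673/516
t_q=3/2 → seg 0, τ=3/2; S=-5+1717/1032·τ+0·τ²+-343/3096·τ³=-7921/2752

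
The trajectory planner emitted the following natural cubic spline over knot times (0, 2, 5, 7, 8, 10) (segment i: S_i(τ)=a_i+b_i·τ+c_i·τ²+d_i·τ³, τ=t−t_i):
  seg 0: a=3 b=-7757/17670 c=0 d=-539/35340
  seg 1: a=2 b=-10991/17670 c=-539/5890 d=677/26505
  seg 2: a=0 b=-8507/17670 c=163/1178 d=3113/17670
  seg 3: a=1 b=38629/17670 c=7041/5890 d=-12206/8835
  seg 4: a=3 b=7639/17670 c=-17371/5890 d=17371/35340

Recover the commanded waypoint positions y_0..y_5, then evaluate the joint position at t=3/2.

y_0=3 y_1=2 y_2=0 y_3=1 y_4=3 y_5=-4
S(3/2) = 215813/94240

y_0 = S_0(0) = a_0 = 3
y_1 = S_1(0) = a_1 = 2
y_2 = S_2(0) = a_2 = 0
y_3 = S_3(0) = a_3 = 1
y_4 = S_4(0) = a_4 = 3
y_5 = S_4(2) = -4
t_q=3/2 is in segment 0 (τ=3/2); S_0(τ)=215813/94240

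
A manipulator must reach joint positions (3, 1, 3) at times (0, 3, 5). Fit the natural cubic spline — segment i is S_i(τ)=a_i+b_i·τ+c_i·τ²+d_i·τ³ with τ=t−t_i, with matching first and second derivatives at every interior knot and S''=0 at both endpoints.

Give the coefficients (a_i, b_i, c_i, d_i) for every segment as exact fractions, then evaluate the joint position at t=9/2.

  seg 0: a=3 b=-7/6 c=0 d=1/18
  seg 1: a=1 b=1/3 c=1/2 d=-1/12
S(9/2) = 75/32

Δ: Δ0=-2/3, Δ1=1
row 1: diag=10, rhs=10; c'=1/5, d'=1
back: M1=1
M: M0=0, M1=1, M2=0
seg 0: a=3, c=M0/2=0, d=(M1−M0)/(6·3)=1/18, b=Δ0−h0·(2M0+M1)/6=-7/6
seg 1: a=1, c=M1/2=1/2, d=(M2−M1)/(6·2)=-1/12, b=Δ1−h1·(2M1+M2)/6=1/3
t_q=9/2 → seg 1, τ=3/2; S=1+1/3·τ+1/2·τ²+-1/12·τ³=75/32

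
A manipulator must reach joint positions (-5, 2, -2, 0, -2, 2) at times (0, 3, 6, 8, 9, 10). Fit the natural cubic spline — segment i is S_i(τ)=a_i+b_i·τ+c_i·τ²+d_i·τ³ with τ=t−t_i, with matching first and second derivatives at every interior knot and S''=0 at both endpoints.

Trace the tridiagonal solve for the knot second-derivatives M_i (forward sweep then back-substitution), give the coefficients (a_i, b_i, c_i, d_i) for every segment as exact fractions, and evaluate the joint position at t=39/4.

Δ: Δ0=7/3, Δ1=-4/3, Δ2=1, Δ3=-2, Δ4=4
row 1: diag=12, rhs=-22; c'=1/4, d'=-11/6
row 2: denom=10−3·1/4=37/4; d'=(14−3·-11/6)/(37/4)=78/37
row 3: denom=6−2·8/37=206/37; d'=(-18−2·78/37)/(206/37)=-411/103
row 4: denom=4−1·37/206=787/206; d'=(36−1·-411/103)/(787/206)=8238/787
back: M4=8238/787
back: M3=-411/103−37/206·8238/787=-4620/787
back: M2=78/37−8/37·-4620/787=2658/787
back: M1=-11/6−1/4·2658/787=-6322/2361
M: M0=0, M1=-6322/2361, M2=2658/787, M3=-4620/787, M4=8238/787, M5=0
seg 0: a=-5, c=M0/2=0, d=(M1−M0)/(6·3)=-3161/21249, b=Δ0−h0·(2M0+M1)/6=2890/787
seg 1: a=2, c=M1/2=-3161/2361, d=(M2−M1)/(6·3)=7148/21249, b=Δ1−h1·(2M1+M2)/6=-271/787
seg 2: a=-2, c=M2/2=1329/787, d=(M3−M2)/(6·2)=-1213/1574, b=Δ2−h2·(2M2+M3)/6=555/787
seg 3: a=0, c=M3/2=-2310/787, d=(M4−M3)/(6·1)=2143/787, b=Δ3−h3·(2M3+M4)/6=-1407/787
seg 4: a=-2, c=M4/2=4119/787, d=(M5−M4)/(6·1)=-1373/787, b=Δ4−h4·(2M4+M5)/6=402/787
t_q=39/4 → seg 4, τ=3/4; S=-2+402/787·τ+4119/787·τ²+-1373/787·τ³=29773/50368

  seg 0: a=-5 b=2890/787 c=0 d=-3161/21249
  seg 1: a=2 b=-271/787 c=-3161/2361 d=7148/21249
  seg 2: a=-2 b=555/787 c=1329/787 d=-1213/1574
  seg 3: a=0 b=-1407/787 c=-2310/787 d=2143/787
  seg 4: a=-2 b=402/787 c=4119/787 d=-1373/787
S(39/4) = 29773/50368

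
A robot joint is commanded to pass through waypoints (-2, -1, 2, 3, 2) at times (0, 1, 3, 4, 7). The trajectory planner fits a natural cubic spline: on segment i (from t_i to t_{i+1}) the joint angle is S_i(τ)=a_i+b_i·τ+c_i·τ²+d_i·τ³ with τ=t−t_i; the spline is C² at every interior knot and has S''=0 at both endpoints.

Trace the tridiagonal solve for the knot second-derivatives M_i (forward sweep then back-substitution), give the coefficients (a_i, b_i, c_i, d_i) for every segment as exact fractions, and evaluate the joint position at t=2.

  seg 0: a=-2 b=1327/1500 c=0 d=173/1500
  seg 1: a=-1 b=923/750 c=173/500 d=-317/3000
  seg 2: a=2 b=101/75 c=-36/125 d=-22/375
  seg 3: a=3 b=223/375 c=-58/125 d=58/1125
S(2) = 471/1000

Δ: Δ0=1, Δ1=3/2, Δ2=1, Δ3=-1/3
row 1: diag=6, rhs=3; c'=1/3, d'=1/2
row 2: denom=6−2·1/3=16/3; d'=(-3−2·1/2)/(16/3)=-3/4
row 3: denom=8−1·3/16=125/16; d'=(-8−1·-3/4)/(125/16)=-116/125
back: M3=-116/125
back: M2=-3/4−3/16·-116/125=-72/125
back: M1=1/2−1/3·-72/125=173/250
M: M0=0, M1=173/250, M2=-72/125, M3=-116/125, M4=0
seg 0: a=-2, c=M0/2=0, d=(M1−M0)/(6·1)=173/1500, b=Δ0−h0·(2M0+M1)/6=1327/1500
seg 1: a=-1, c=M1/2=173/500, d=(M2−M1)/(6·2)=-317/3000, b=Δ1−h1·(2M1+M2)/6=923/750
seg 2: a=2, c=M2/2=-36/125, d=(M3−M2)/(6·1)=-22/375, b=Δ2−h2·(2M2+M3)/6=101/75
seg 3: a=3, c=M3/2=-58/125, d=(M4−M3)/(6·3)=58/1125, b=Δ3−h3·(2M3+M4)/6=223/375
t_q=2 → seg 1, τ=1; S=-1+923/750·τ+173/500·τ²+-317/3000·τ³=471/1000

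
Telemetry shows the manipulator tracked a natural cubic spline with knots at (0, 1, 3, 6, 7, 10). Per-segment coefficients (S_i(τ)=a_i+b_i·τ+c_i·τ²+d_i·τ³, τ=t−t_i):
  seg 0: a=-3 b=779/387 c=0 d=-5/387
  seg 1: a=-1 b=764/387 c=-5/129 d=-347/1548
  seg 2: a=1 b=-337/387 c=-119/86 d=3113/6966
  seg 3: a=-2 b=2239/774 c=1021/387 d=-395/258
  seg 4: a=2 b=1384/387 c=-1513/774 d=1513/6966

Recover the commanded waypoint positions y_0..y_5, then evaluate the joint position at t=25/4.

y_0=-3 y_1=-1 y_2=1 y_3=-2 y_4=2 y_5=1
S(25/4) = -18755/16512

y_0 = S_0(0) = a_0 = -3
y_1 = S_1(0) = a_1 = -1
y_2 = S_2(0) = a_2 = 1
y_3 = S_3(0) = a_3 = -2
y_4 = S_4(0) = a_4 = 2
y_5 = S_4(3) = 1
t_q=25/4 is in segment 3 (τ=1/4); S_3(τ)=-18755/16512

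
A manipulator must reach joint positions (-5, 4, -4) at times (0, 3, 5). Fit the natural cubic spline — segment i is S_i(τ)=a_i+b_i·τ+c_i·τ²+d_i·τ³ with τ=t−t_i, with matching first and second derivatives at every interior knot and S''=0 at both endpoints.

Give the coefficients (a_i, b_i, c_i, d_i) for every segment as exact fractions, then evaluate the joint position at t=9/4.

Δ: Δ0=3, Δ1=-4
row 1: diag=10, rhs=-42; c'=1/5, d'=-21/5
back: M1=-21/5
M: M0=0, M1=-21/5, M2=0
seg 0: a=-5, c=M0/2=0, d=(M1−M0)/(6·3)=-7/30, b=Δ0−h0·(2M0+M1)/6=51/10
seg 1: a=4, c=M1/2=-21/10, d=(M2−M1)/(6·2)=7/20, b=Δ1−h1·(2M1+M2)/6=-6/5
t_q=9/4 → seg 0, τ=9/4; S=-5+51/10·τ+0·τ²+-7/30·τ³=2443/640

  seg 0: a=-5 b=51/10 c=0 d=-7/30
  seg 1: a=4 b=-6/5 c=-21/10 d=7/20
S(9/4) = 2443/640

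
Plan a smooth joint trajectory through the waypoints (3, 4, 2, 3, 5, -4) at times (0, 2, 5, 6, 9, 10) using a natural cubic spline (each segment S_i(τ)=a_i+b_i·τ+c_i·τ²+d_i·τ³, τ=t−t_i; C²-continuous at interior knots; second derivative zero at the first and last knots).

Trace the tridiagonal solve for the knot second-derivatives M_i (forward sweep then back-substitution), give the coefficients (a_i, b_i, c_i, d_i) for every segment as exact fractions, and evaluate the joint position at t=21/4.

  seg 0: a=3 b=265/306 c=0 d=-14/153
  seg 1: a=4 b=-71/306 c=-28/51 d=371/2754
  seg 2: a=2 b=1/9 c=203/306 d=23/102
  seg 3: a=3 b=647/306 c=205/153 d=-1673/2754
  seg 4: a=5 b=-956/153 c=-421/102 d=421/306
S(21/4) = 13531/6528

Δ: Δ0=1/2, Δ1=-2/3, Δ2=1, Δ3=2/3, Δ4=-9
row 1: diag=10, rhs=-7; c'=3/10, d'=-7/10
row 2: denom=8−3·3/10=71/10; d'=(10−3·-7/10)/(71/10)=121/71
row 3: denom=8−1·10/71=558/71; d'=(-2−1·121/71)/(558/71)=-263/558
row 4: denom=8−3·71/186=425/62; d'=(-58−3·-263/558)/(425/62)=-421/51
back: M4=-421/51
back: M3=-263/558−71/186·-421/51=410/153
back: M2=121/71−10/71·410/153=203/153
back: M1=-7/10−3/10·203/153=-56/51
M: M0=0, M1=-56/51, M2=203/153, M3=410/153, M4=-421/51, M5=0
seg 0: a=3, c=M0/2=0, d=(M1−M0)/(6·2)=-14/153, b=Δ0−h0·(2M0+M1)/6=265/306
seg 1: a=4, c=M1/2=-28/51, d=(M2−M1)/(6·3)=371/2754, b=Δ1−h1·(2M1+M2)/6=-71/306
seg 2: a=2, c=M2/2=203/306, d=(M3−M2)/(6·1)=23/102, b=Δ2−h2·(2M2+M3)/6=1/9
seg 3: a=3, c=M3/2=205/153, d=(M4−M3)/(6·3)=-1673/2754, b=Δ3−h3·(2M3+M4)/6=647/306
seg 4: a=5, c=M4/2=-421/102, d=(M5−M4)/(6·1)=421/306, b=Δ4−h4·(2M4+M5)/6=-956/153
t_q=21/4 → seg 2, τ=1/4; S=2+1/9·τ+203/306·τ²+23/102·τ³=13531/6528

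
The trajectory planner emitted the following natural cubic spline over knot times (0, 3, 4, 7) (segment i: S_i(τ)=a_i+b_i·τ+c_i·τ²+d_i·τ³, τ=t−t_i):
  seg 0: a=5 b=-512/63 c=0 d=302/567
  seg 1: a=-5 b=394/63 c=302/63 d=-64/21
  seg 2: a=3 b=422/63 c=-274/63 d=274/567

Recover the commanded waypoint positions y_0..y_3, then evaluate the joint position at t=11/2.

y_0 = S_0(0) = a_0 = 5
y_1 = S_1(0) = a_1 = -5
y_2 = S_2(0) = a_2 = 3
y_3 = S_2(3) = -3
t_q=11/2 is in segment 2 (τ=3/2); S_2(τ)=137/28

y_0=5 y_1=-5 y_2=3 y_3=-3
S(11/2) = 137/28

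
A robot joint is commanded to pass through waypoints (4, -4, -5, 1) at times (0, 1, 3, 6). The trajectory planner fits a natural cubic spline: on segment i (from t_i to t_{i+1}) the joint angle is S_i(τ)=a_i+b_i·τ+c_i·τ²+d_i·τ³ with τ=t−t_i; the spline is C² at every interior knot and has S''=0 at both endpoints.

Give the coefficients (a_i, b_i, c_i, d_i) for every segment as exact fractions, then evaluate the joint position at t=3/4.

  seg 0: a=4 b=-37/4 c=0 d=5/4
  seg 1: a=-4 b=-11/2 c=15/4 d=-5/8
  seg 2: a=-5 b=2 c=0 d=0
S(3/4) = -617/256

Δ: Δ0=-8, Δ1=-1/2, Δ2=2
row 1: diag=6, rhs=45; c'=1/3, d'=15/2
row 2: denom=10−2·1/3=28/3; d'=(15−2·15/2)/(28/3)=0
back: M2=0
back: M1=15/2−1/3·0=15/2
M: M0=0, M1=15/2, M2=0, M3=0
seg 0: a=4, c=M0/2=0, d=(M1−M0)/(6·1)=5/4, b=Δ0−h0·(2M0+M1)/6=-37/4
seg 1: a=-4, c=M1/2=15/4, d=(M2−M1)/(6·2)=-5/8, b=Δ1−h1·(2M1+M2)/6=-11/2
seg 2: a=-5, c=M2/2=0, d=(M3−M2)/(6·3)=0, b=Δ2−h2·(2M2+M3)/6=2
t_q=3/4 → seg 0, τ=3/4; S=4+-37/4·τ+0·τ²+5/4·τ³=-617/256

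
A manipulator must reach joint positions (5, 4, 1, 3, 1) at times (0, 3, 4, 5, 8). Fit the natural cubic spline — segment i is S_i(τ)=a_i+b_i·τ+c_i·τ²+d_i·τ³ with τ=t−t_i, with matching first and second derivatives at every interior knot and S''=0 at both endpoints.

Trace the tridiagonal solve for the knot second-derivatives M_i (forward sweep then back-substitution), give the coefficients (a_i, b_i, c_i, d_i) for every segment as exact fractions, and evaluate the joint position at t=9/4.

  seg 0: a=5 b=37/30 c=0 d=-47/270
  seg 1: a=4 b=-52/15 c=-47/30 d=61/30
  seg 2: a=1 b=-1/2 c=68/15 d=-61/30
  seg 3: a=3 b=37/15 c=-47/30 d=47/270
S(9/4) = 3707/640

Δ: Δ0=-1/3, Δ1=-3, Δ2=2, Δ3=-2/3
row 1: diag=8, rhs=-16; c'=1/8, d'=-2
row 2: denom=4−1·1/8=31/8; d'=(30−1·-2)/(31/8)=256/31
row 3: denom=8−1·8/31=240/31; d'=(-16−1·256/31)/(240/31)=-47/15
back: M3=-47/15
back: M2=256/31−8/31·-47/15=136/15
back: M1=-2−1/8·136/15=-47/15
M: M0=0, M1=-47/15, M2=136/15, M3=-47/15, M4=0
seg 0: a=5, c=M0/2=0, d=(M1−M0)/(6·3)=-47/270, b=Δ0−h0·(2M0+M1)/6=37/30
seg 1: a=4, c=M1/2=-47/30, d=(M2−M1)/(6·1)=61/30, b=Δ1−h1·(2M1+M2)/6=-52/15
seg 2: a=1, c=M2/2=68/15, d=(M3−M2)/(6·1)=-61/30, b=Δ2−h2·(2M2+M3)/6=-1/2
seg 3: a=3, c=M3/2=-47/30, d=(M4−M3)/(6·3)=47/270, b=Δ3−h3·(2M3+M4)/6=37/15
t_q=9/4 → seg 0, τ=9/4; S=5+37/30·τ+0·τ²+-47/270·τ³=3707/640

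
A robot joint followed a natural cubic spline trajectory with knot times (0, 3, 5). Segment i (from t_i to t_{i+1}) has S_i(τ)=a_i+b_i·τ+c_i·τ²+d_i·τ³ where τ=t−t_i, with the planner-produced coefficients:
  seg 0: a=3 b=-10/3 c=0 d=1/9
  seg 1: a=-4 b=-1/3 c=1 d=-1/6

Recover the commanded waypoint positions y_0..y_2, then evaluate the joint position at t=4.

y_0 = S_0(0) = a_0 = 3
y_1 = S_1(0) = a_1 = -4
y_2 = S_1(2) = -2
t_q=4 is in segment 1 (τ=1); S_1(τ)=-7/2

y_0=3 y_1=-4 y_2=-2
S(4) = -7/2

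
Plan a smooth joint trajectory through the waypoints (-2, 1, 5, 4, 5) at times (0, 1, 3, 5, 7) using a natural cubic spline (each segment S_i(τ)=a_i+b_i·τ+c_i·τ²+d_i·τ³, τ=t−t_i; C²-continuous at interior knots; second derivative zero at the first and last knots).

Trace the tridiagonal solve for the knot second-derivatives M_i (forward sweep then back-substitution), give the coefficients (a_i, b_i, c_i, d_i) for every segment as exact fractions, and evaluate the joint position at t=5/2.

Δ: Δ0=3, Δ1=2, Δ2=-1/2, Δ3=1/2
row 1: diag=6, rhs=-6; c'=1/3, d'=-1
row 2: denom=8−2·1/3=22/3; d'=(-15−2·-1)/(22/3)=-39/22
row 3: denom=8−2·3/11=82/11; d'=(6−2·-39/22)/(82/11)=105/82
back: M3=105/82
back: M2=-39/22−3/11·105/82=-87/41
back: M1=-1−1/3·-87/41=-12/41
M: M0=0, M1=-12/41, M2=-87/41, M3=105/82, M4=0
seg 0: a=-2, c=M0/2=0, d=(M1−M0)/(6·1)=-2/41, b=Δ0−h0·(2M0+M1)/6=125/41
seg 1: a=1, c=M1/2=-6/41, d=(M2−M1)/(6·2)=-25/164, b=Δ1−h1·(2M1+M2)/6=119/41
seg 2: a=5, c=M2/2=-87/82, d=(M3−M2)/(6·2)=93/328, b=Δ2−h2·(2M2+M3)/6=20/41
seg 3: a=4, c=M3/2=105/164, d=(M4−M3)/(6·2)=-35/328, b=Δ3−h3·(2M3+M4)/6=-29/82
t_q=5/2 → seg 1, τ=3/2; S=1+119/41·τ+-6/41·τ²+-25/164·τ³=5917/1312

  seg 0: a=-2 b=125/41 c=0 d=-2/41
  seg 1: a=1 b=119/41 c=-6/41 d=-25/164
  seg 2: a=5 b=20/41 c=-87/82 d=93/328
  seg 3: a=4 b=-29/82 c=105/164 d=-35/328
S(5/2) = 5917/1312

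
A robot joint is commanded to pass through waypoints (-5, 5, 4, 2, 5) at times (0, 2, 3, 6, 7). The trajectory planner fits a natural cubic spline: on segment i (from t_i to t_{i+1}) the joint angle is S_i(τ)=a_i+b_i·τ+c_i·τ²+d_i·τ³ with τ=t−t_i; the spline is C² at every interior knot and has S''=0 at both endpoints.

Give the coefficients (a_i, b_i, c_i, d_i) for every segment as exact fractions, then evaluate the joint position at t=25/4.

Δ: Δ0=5, Δ1=-1, Δ2=-2/3, Δ3=3
row 1: diag=6, rhs=-36; c'=1/6, d'=-6
row 2: denom=8−1·1/6=47/6; d'=(2−1·-6)/(47/6)=48/47
row 3: denom=8−3·18/47=322/47; d'=(22−3·48/47)/(322/47)=445/161
back: M3=445/161
back: M2=48/47−18/47·445/161=-6/161
back: M1=-6−1/6·-6/161=-965/161
M: M0=0, M1=-965/161, M2=-6/161, M3=445/161, M4=0
seg 0: a=-5, c=M0/2=0, d=(M1−M0)/(6·2)=-965/1932, b=Δ0−h0·(2M0+M1)/6=3380/483
seg 1: a=5, c=M1/2=-965/322, d=(M2−M1)/(6·1)=137/138, b=Δ1−h1·(2M1+M2)/6=485/483
seg 2: a=4, c=M2/2=-3/161, d=(M3−M2)/(6·3)=451/2898, b=Δ2−h2·(2M2+M3)/6=-1943/966
seg 3: a=2, c=M3/2=445/322, d=(M4−M3)/(6·1)=-445/966, b=Δ3−h3·(2M3+M4)/6=1004/483
t_q=25/4 → seg 3, τ=1/4; S=2+1004/483·τ+445/322·τ²+-445/966·τ³=7651/2944

  seg 0: a=-5 b=3380/483 c=0 d=-965/1932
  seg 1: a=5 b=485/483 c=-965/322 d=137/138
  seg 2: a=4 b=-1943/966 c=-3/161 d=451/2898
  seg 3: a=2 b=1004/483 c=445/322 d=-445/966
S(25/4) = 7651/2944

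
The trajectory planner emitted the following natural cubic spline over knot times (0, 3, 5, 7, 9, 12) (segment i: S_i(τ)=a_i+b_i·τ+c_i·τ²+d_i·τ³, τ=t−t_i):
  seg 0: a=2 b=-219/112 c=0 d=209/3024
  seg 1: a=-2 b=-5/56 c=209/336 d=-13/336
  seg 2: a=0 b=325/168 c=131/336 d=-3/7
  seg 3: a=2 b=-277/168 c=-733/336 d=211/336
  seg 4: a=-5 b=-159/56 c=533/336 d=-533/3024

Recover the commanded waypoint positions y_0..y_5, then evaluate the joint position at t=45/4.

y_0=2 y_1=-2 y_2=0 y_3=2 y_4=-5 y_5=-4
S(45/4) = -38459/7168

y_0 = S_0(0) = a_0 = 2
y_1 = S_1(0) = a_1 = -2
y_2 = S_2(0) = a_2 = 0
y_3 = S_3(0) = a_3 = 2
y_4 = S_4(0) = a_4 = -5
y_5 = S_4(3) = -4
t_q=45/4 is in segment 4 (τ=9/4); S_4(τ)=-38459/7168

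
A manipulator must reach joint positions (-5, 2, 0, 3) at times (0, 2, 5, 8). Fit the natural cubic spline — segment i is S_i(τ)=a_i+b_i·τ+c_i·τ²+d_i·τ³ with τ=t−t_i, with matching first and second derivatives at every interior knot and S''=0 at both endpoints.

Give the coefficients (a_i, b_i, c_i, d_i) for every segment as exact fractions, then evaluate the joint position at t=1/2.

  seg 0: a=-5 b=997/222 c=0 d=-55/222
  seg 1: a=2 b=337/222 c=-55/37 d=505/1998
  seg 2: a=0 b=-64/111 c=175/222 d=-175/1998
S(1/2) = -1649/592

Δ: Δ0=7/2, Δ1=-2/3, Δ2=1
row 1: diag=10, rhs=-25; c'=3/10, d'=-5/2
row 2: denom=12−3·3/10=111/10; d'=(10−3·-5/2)/(111/10)=175/111
back: M2=175/111
back: M1=-5/2−3/10·175/111=-110/37
M: M0=0, M1=-110/37, M2=175/111, M3=0
seg 0: a=-5, c=M0/2=0, d=(M1−M0)/(6·2)=-55/222, b=Δ0−h0·(2M0+M1)/6=997/222
seg 1: a=2, c=M1/2=-55/37, d=(M2−M1)/(6·3)=505/1998, b=Δ1−h1·(2M1+M2)/6=337/222
seg 2: a=0, c=M2/2=175/222, d=(M3−M2)/(6·3)=-175/1998, b=Δ2−h2·(2M2+M3)/6=-64/111
t_q=1/2 → seg 0, τ=1/2; S=-5+997/222·τ+0·τ²+-55/222·τ³=-1649/592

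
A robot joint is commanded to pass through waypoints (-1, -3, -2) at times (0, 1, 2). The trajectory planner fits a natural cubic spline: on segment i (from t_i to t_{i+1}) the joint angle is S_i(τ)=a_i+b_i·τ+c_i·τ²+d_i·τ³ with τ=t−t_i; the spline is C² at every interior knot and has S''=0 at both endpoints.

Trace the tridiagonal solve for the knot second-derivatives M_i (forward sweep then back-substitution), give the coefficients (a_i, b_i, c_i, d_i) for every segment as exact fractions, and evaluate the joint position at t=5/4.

  seg 0: a=-1 b=-11/4 c=0 d=3/4
  seg 1: a=-3 b=-1/2 c=9/4 d=-3/4
S(5/4) = -767/256

Δ: Δ0=-2, Δ1=1
row 1: diag=4, rhs=18; c'=1/4, d'=9/2
back: M1=9/2
M: M0=0, M1=9/2, M2=0
seg 0: a=-1, c=M0/2=0, d=(M1−M0)/(6·1)=3/4, b=Δ0−h0·(2M0+M1)/6=-11/4
seg 1: a=-3, c=M1/2=9/4, d=(M2−M1)/(6·1)=-3/4, b=Δ1−h1·(2M1+M2)/6=-1/2
t_q=5/4 → seg 1, τ=1/4; S=-3+-1/2·τ+9/4·τ²+-3/4·τ³=-767/256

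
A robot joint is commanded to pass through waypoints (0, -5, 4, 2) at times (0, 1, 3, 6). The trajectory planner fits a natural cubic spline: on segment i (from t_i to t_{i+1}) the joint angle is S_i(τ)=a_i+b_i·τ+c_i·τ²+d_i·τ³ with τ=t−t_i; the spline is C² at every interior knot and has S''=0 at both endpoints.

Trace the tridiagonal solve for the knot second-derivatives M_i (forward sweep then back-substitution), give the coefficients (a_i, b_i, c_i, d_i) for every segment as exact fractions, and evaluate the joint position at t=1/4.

Δ: Δ0=-5, Δ1=9/2, Δ2=-2/3
row 1: diag=6, rhs=57; c'=1/3, d'=19/2
row 2: denom=10−2·1/3=28/3; d'=(-31−2·19/2)/(28/3)=-75/14
back: M2=-75/14
back: M1=19/2−1/3·-75/14=79/7
M: M0=0, M1=79/7, M2=-75/14, M3=0
seg 0: a=0, c=M0/2=0, d=(M1−M0)/(6·1)=79/42, b=Δ0−h0·(2M0+M1)/6=-289/42
seg 1: a=-5, c=M1/2=79/14, d=(M2−M1)/(6·2)=-233/168, b=Δ1−h1·(2M1+M2)/6=-26/21
seg 2: a=4, c=M2/2=-75/28, d=(M3−M2)/(6·3)=25/84, b=Δ2−h2·(2M2+M3)/6=197/42
t_q=1/4 → seg 0, τ=1/4; S=0+-289/42·τ+0·τ²+79/42·τ³=-1515/896

  seg 0: a=0 b=-289/42 c=0 d=79/42
  seg 1: a=-5 b=-26/21 c=79/14 d=-233/168
  seg 2: a=4 b=197/42 c=-75/28 d=25/84
S(1/4) = -1515/896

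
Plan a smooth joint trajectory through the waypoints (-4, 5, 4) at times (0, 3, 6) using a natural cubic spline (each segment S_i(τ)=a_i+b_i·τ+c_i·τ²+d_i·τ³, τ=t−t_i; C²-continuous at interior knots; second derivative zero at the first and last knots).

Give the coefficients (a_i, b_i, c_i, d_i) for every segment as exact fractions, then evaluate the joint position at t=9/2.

Δ: Δ0=3, Δ1=-1/3
row 1: diag=12, rhs=-20; c'=1/4, d'=-5/3
back: M1=-5/3
M: M0=0, M1=-5/3, M2=0
seg 0: a=-4, c=M0/2=0, d=(M1−M0)/(6·3)=-5/54, b=Δ0−h0·(2M0+M1)/6=23/6
seg 1: a=5, c=M1/2=-5/6, d=(M2−M1)/(6·3)=5/54, b=Δ1−h1·(2M1+M2)/6=4/3
t_q=9/2 → seg 1, τ=3/2; S=5+4/3·τ+-5/6·τ²+5/54·τ³=87/16

  seg 0: a=-4 b=23/6 c=0 d=-5/54
  seg 1: a=5 b=4/3 c=-5/6 d=5/54
S(9/2) = 87/16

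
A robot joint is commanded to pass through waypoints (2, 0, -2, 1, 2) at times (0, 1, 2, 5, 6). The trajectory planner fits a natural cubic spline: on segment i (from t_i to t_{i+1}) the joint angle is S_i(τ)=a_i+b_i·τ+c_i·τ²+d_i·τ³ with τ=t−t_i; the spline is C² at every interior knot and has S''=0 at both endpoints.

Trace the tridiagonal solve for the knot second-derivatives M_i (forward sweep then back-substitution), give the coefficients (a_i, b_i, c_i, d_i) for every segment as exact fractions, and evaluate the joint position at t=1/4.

  seg 0: a=2 b=-100/53 c=0 d=-6/53
  seg 1: a=0 b=-118/53 c=-18/53 d=30/53
  seg 2: a=-2 b=-64/53 c=72/53 d=-11/53
  seg 3: a=1 b=71/53 c=-27/53 d=9/53
S(1/4) = 2589/1696

Δ: Δ0=-2, Δ1=-2, Δ2=1, Δ3=1
row 1: diag=4, rhs=0; c'=1/4, d'=0
row 2: denom=8−1·1/4=31/4; d'=(18−1·0)/(31/4)=72/31
row 3: denom=8−3·12/31=212/31; d'=(0−3·72/31)/(212/31)=-54/53
back: M3=-54/53
back: M2=72/31−12/31·-54/53=144/53
back: M1=0−1/4·144/53=-36/53
M: M0=0, M1=-36/53, M2=144/53, M3=-54/53, M4=0
seg 0: a=2, c=M0/2=0, d=(M1−M0)/(6·1)=-6/53, b=Δ0−h0·(2M0+M1)/6=-100/53
seg 1: a=0, c=M1/2=-18/53, d=(M2−M1)/(6·1)=30/53, b=Δ1−h1·(2M1+M2)/6=-118/53
seg 2: a=-2, c=M2/2=72/53, d=(M3−M2)/(6·3)=-11/53, b=Δ2−h2·(2M2+M3)/6=-64/53
seg 3: a=1, c=M3/2=-27/53, d=(M4−M3)/(6·1)=9/53, b=Δ3−h3·(2M3+M4)/6=71/53
t_q=1/4 → seg 0, τ=1/4; S=2+-100/53·τ+0·τ²+-6/53·τ³=2589/1696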